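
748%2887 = 748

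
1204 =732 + 472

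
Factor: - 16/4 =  - 2^2  =  - 4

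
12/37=12/37 = 0.32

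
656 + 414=1070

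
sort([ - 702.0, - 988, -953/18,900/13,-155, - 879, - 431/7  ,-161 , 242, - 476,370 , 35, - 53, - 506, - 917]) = [ - 988, - 917,  -  879,-702.0, - 506, - 476, - 161,  -  155, - 431/7, - 53, - 953/18,35,900/13, 242,370]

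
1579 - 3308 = - 1729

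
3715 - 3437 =278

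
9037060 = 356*25385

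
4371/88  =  4371/88=49.67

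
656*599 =392944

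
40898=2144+38754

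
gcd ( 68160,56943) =3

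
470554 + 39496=510050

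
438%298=140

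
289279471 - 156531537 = 132747934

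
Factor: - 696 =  - 2^3*3^1*29^1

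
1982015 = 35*56629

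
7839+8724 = 16563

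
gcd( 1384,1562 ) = 2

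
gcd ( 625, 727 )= 1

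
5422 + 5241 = 10663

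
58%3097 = 58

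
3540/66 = 53 + 7/11 = 53.64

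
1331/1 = 1331 = 1331.00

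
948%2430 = 948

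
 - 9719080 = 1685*(-5768)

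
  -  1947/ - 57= 34 + 3/19  =  34.16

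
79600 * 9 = 716400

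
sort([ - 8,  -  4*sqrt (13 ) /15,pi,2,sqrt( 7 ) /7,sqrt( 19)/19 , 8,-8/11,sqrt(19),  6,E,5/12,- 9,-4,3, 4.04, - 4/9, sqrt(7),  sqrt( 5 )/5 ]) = [  -  9,-8, - 4, - 4*sqrt( 13)/15, - 8/11,-4/9,sqrt( 19)/19,sqrt(7)/7,5/12,sqrt ( 5 )/5,2,sqrt(7),E, 3,pi,4.04,sqrt( 19 ),  6,8]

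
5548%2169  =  1210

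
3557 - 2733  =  824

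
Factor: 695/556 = 5/4 = 2^( - 2)*5^1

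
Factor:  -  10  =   - 2^1*5^1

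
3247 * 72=233784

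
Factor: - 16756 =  - 2^2*59^1*71^1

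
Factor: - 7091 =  - 7^1*1013^1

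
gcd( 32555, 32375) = 5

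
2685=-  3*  ( - 895) 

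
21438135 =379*56565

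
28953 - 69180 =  - 40227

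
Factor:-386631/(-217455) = 3^1*5^(-1)*17^1*19^1*109^(-1 ) = 969/545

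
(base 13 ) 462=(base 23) 19k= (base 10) 756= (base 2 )1011110100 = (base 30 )p6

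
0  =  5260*0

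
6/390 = 1/65 = 0.02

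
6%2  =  0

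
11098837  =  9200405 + 1898432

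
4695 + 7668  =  12363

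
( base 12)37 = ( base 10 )43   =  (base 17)29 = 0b101011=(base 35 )18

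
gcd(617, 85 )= 1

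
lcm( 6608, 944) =6608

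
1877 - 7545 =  - 5668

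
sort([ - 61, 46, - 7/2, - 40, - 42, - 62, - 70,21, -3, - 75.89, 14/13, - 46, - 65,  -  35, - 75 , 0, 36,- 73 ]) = [-75.89 , - 75, - 73, - 70, -65,-62, - 61,- 46,  -  42, - 40, - 35,- 7/2, - 3,  0, 14/13, 21, 36, 46]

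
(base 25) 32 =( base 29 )2j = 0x4d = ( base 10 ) 77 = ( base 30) 2h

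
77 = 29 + 48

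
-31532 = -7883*4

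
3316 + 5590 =8906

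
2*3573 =7146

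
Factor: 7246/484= 3623/242= 2^( - 1)*11^( - 2 )*3623^1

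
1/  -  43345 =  - 1 + 43344/43345 = - 0.00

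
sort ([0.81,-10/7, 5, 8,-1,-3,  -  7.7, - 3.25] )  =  [-7.7, - 3.25 , - 3, - 10/7,  -  1,  0.81,5,8] 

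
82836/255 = 324 + 72/85 = 324.85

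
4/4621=4/4621 = 0.00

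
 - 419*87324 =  - 36588756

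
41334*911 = 37655274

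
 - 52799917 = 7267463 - 60067380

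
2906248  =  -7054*( - 412 )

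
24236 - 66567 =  - 42331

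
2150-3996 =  - 1846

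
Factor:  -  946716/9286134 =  - 2^1 * 11^( - 1) * 13^( - 1) * 79^( - 1)*137^( - 1) * 78893^1 = - 157786/1547689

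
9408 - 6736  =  2672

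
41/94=41/94 = 0.44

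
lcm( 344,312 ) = 13416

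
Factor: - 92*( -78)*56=401856 = 2^6*3^1 * 7^1 * 13^1 * 23^1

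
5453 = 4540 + 913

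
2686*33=88638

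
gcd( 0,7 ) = 7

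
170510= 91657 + 78853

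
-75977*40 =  - 3039080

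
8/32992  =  1/4124 = 0.00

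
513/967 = 513/967 = 0.53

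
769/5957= 769/5957 = 0.13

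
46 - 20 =26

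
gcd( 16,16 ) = 16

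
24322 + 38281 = 62603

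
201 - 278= - 77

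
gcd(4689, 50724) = 9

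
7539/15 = 2513/5 = 502.60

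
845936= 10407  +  835529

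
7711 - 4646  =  3065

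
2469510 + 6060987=8530497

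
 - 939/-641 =939/641  =  1.46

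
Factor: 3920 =2^4*5^1*7^2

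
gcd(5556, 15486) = 6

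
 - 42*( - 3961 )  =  166362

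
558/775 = 18/25 = 0.72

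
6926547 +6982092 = 13908639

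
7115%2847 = 1421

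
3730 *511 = 1906030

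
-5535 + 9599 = 4064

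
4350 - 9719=-5369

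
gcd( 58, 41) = 1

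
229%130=99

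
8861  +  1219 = 10080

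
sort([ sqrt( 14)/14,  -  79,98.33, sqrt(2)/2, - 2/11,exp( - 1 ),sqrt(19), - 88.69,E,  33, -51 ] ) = [ - 88.69, - 79,  -  51,-2/11,  sqrt( 14)/14,exp( - 1 ),sqrt(2)/2,  E,sqrt(19),33,  98.33 ]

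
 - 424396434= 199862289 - 624258723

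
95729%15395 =3359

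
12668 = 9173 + 3495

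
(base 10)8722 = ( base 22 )I0A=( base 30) 9KM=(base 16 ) 2212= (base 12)506a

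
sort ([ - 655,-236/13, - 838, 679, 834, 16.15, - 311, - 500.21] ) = [ -838,-655,  -  500.21, - 311, - 236/13, 16.15, 679, 834 ] 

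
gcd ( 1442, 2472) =206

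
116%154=116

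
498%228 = 42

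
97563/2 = 97563/2 = 48781.50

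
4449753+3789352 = 8239105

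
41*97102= 3981182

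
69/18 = 23/6 = 3.83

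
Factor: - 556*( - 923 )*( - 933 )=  - 2^2*3^1*13^1*71^1*139^1 *311^1   =  - 478804404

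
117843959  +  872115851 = 989959810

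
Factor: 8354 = 2^1*4177^1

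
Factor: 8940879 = 3^2*993431^1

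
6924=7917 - 993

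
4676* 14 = 65464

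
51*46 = 2346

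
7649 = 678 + 6971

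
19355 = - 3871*( - 5 )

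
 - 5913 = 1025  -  6938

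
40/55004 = 10/13751  =  0.00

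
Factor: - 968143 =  - 11^1*283^1 * 311^1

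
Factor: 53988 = 2^2*3^1*11^1*409^1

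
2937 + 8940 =11877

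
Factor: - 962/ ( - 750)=3^( - 1 ) * 5^( - 3 )*13^1*37^1 = 481/375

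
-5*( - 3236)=16180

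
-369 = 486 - 855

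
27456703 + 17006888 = 44463591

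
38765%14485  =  9795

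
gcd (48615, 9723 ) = 9723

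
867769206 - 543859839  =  323909367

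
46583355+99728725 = 146312080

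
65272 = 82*796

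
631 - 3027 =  - 2396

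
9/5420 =9/5420=0.00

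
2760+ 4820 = 7580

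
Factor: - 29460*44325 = - 1305814500= - 2^2*3^3 *5^3*197^1*491^1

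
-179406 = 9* (-19934 )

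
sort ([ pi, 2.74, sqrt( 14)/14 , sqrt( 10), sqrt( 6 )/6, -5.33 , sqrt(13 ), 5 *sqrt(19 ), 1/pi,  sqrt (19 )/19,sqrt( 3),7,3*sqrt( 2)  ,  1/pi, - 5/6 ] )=[-5.33, - 5/6, sqrt(19)/19,sqrt(14)/14, 1/pi, 1/pi,  sqrt( 6 )/6, sqrt (3 ), 2.74,  pi,sqrt( 10), sqrt(13 ), 3 * sqrt(2),7,5* sqrt(19 )]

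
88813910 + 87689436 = 176503346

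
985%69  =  19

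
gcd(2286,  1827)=9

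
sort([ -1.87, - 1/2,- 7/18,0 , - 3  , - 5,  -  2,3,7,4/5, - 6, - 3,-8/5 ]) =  [-6,-5 , - 3, - 3, - 2, -1.87, - 8/5, - 1/2, - 7/18, 0,4/5,3 , 7 ] 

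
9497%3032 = 401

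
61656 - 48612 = 13044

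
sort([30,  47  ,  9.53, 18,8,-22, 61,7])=[-22, 7, 8,9.53,18,30 , 47,61]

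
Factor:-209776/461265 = - 2^4 * 3^( - 1) * 5^( - 1 )*  23^( - 1)*191^( - 1 ) * 1873^1=-  29968/65895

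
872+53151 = 54023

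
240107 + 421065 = 661172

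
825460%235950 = 117610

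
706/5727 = 706/5727 = 0.12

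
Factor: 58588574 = 2^1*11^1* 31^1*271^1*317^1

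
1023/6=170+1/2 = 170.50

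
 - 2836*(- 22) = 62392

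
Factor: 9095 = 5^1*17^1*107^1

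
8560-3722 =4838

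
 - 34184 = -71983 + 37799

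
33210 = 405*82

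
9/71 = 9/71 = 0.13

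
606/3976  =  303/1988=0.15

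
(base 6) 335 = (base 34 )3T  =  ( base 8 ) 203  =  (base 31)47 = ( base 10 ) 131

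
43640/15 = 8728/3=2909.33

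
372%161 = 50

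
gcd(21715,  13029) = 4343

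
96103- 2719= 93384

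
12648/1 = 12648=12648.00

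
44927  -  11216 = 33711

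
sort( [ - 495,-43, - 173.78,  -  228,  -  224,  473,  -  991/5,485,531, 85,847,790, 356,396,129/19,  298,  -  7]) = [-495, - 228, - 224, - 991/5, - 173.78, - 43, - 7,129/19,85,298 , 356,396, 473,485,531 , 790,847]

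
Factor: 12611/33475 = 5^(-2 ) * 13^( - 1) * 103^(-1)*12611^1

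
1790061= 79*22659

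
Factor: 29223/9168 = 2^( - 4)*3^1 *17^1 = 51/16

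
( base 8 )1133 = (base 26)n5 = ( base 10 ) 603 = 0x25B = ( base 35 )H8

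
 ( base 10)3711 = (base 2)111001111111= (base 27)52c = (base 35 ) 311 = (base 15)1176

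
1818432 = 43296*42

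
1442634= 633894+808740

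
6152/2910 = 3076/1455 = 2.11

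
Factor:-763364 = - 2^2*7^1*137^1*199^1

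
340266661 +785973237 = 1126239898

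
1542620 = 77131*20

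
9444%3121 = 81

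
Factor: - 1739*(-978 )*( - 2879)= - 4896436218 = - 2^1 * 3^1 * 37^1*47^1*163^1 * 2879^1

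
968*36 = 34848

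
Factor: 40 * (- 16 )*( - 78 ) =2^8*3^1*5^1 * 13^1 =49920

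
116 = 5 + 111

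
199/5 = 199/5 = 39.80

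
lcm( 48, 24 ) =48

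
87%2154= 87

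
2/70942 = 1/35471 = 0.00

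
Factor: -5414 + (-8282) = - 13696 = -  2^7*107^1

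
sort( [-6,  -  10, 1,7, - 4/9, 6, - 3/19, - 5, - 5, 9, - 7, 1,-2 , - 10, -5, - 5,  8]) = [ - 10 ,-10,-7 , -6 , - 5 , - 5, - 5,  -  5, - 2,-4/9, - 3/19,1 , 1, 6, 7 , 8, 9]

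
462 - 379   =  83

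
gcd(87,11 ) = 1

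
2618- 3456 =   -  838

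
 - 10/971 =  - 1 + 961/971=- 0.01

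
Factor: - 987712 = -2^6 *11^1*23^1 * 61^1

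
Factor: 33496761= 3^1*2029^1*5503^1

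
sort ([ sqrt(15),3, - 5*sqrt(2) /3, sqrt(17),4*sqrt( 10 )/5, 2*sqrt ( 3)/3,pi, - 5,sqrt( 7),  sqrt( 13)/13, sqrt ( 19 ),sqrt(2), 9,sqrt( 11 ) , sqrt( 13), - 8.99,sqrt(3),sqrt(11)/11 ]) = [ - 8.99, - 5, - 5*sqrt( 2 ) /3 , sqrt( 13)/13 , sqrt(11)/11,2*sqrt(3 ) /3, sqrt(2),sqrt(3),4*sqrt(10 )/5, sqrt(7),3, pi,sqrt(11),sqrt (13), sqrt (15), sqrt( 17),sqrt( 19),9]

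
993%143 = 135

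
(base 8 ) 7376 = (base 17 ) d4d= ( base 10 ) 3838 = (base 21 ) 8EG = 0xefe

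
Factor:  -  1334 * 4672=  - 2^7*23^1*29^1* 73^1 = - 6232448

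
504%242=20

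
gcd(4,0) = 4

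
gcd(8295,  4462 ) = 1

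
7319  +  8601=15920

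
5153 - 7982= - 2829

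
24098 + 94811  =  118909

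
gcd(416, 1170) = 26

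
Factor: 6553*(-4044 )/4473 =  - 8833444/1491 = -2^2*3^ ( - 1)*7^( - 1 )*71^(-1)*337^1 * 6553^1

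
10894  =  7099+3795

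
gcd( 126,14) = 14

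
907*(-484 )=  - 438988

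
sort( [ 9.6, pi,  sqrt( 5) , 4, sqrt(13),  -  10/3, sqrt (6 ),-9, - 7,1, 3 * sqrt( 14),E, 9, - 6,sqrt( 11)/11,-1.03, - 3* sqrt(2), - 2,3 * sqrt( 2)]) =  [ - 9, - 7, - 6, - 3*sqrt(2), - 10/3,  -  2, - 1.03,  sqrt( 11)/11,1,sqrt (5),sqrt( 6), E,pi, sqrt ( 13) , 4 , 3 *sqrt(2),9,9.6,3*sqrt (14)] 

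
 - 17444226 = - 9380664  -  8063562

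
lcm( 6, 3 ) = 6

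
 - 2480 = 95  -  2575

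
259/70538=259/70538 = 0.00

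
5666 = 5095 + 571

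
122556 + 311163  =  433719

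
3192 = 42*76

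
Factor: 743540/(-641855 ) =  - 148708/128371 = - 2^2* 7^1*31^( - 1)* 41^ (-1) * 47^1*101^ ( - 1)*113^1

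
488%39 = 20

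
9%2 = 1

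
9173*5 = 45865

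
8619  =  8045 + 574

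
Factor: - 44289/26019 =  - 703/413 = -7^( - 1 )*19^1*37^1*59^( - 1)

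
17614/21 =17614/21 = 838.76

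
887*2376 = 2107512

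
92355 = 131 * 705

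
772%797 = 772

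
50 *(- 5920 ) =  - 296000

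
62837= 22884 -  -39953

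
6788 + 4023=10811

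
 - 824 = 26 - 850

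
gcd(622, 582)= 2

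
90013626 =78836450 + 11177176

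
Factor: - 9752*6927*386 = -2^4*3^1*23^1*53^1*193^1*2309^1= - 26075112144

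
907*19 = 17233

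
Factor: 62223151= 251^1*247901^1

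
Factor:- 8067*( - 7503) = 60526701 = 3^2*41^1*61^1*2689^1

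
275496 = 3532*78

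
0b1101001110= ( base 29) 105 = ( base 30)S6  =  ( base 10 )846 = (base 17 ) 2FD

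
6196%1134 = 526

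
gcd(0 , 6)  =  6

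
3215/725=4 + 63/145  =  4.43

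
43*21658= 931294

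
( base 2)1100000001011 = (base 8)14013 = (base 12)368B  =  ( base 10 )6155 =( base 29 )797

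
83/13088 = 83/13088  =  0.01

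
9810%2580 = 2070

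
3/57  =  1/19 =0.05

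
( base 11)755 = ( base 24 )1DJ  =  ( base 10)907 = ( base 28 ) 14b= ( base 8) 1613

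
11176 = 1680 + 9496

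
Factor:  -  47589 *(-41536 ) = 1976656704 = 2^6*3^1*11^1 * 29^1 *59^1*547^1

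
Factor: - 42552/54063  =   -4728/6007 = - 2^3*3^1*197^1*6007^ ( - 1 ) 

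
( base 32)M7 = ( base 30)nl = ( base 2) 1011000111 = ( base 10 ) 711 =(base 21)1CI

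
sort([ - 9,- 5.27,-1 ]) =[ - 9 , - 5.27 ,-1 ] 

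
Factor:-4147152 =  -  2^4*3^1*86399^1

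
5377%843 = 319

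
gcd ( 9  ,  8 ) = 1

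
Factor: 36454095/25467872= 2^(-5)*3^2*5^1*795871^( - 1)*810091^1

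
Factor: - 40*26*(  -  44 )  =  45760  =  2^6*5^1*11^1*13^1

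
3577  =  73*49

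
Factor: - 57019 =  - 19^1*3001^1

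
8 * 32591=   260728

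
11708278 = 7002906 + 4705372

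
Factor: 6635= 5^1*1327^1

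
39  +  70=109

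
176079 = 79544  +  96535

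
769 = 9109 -8340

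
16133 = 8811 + 7322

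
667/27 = 24 + 19/27 = 24.70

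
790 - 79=711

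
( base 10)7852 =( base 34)6qw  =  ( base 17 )1A2F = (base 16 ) 1EAC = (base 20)JCC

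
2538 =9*282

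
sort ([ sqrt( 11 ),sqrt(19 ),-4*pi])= [ - 4*pi,sqrt(11),sqrt (19 )]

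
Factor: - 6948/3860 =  - 9/5 = - 3^2 * 5^(  -  1) 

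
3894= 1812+2082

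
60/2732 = 15/683= 0.02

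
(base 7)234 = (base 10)123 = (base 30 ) 43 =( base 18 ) 6F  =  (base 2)1111011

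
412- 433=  - 21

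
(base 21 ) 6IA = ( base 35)2go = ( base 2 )101111011010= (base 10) 3034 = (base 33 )2pv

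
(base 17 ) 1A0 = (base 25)i9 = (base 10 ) 459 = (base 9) 560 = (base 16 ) 1cb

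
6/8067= 2/2689 = 0.00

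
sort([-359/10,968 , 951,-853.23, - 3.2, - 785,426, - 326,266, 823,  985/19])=[ - 853.23, - 785, - 326,-359/10,  -  3.2, 985/19, 266, 426 , 823,951,  968]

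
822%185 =82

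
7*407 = 2849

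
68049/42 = 1620 + 3/14 =1620.21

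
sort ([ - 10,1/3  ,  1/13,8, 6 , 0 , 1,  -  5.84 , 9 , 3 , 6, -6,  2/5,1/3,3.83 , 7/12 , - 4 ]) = [ - 10,- 6, - 5.84, - 4, 0,1/13 , 1/3, 1/3 , 2/5 , 7/12, 1,3 , 3.83 , 6, 6 , 8 , 9 ] 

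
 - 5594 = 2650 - 8244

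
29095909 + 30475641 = 59571550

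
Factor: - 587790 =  - 2^1*3^3*5^1  *7^1 * 311^1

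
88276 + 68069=156345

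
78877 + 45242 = 124119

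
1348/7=1348/7 = 192.57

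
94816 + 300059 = 394875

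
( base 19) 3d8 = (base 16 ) 53a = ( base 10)1338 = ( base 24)27i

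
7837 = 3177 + 4660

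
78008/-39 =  -2001 + 31/39 = -  2000.21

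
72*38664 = 2783808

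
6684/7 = 954 +6/7=954.86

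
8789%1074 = 197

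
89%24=17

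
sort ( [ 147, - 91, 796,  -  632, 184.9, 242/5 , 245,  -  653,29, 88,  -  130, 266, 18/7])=[- 653,-632,- 130, - 91, 18/7,29,242/5,88, 147,184.9,245,266, 796]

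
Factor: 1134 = 2^1*3^4 * 7^1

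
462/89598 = 77/14933 = 0.01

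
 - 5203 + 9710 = 4507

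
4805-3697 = 1108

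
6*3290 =19740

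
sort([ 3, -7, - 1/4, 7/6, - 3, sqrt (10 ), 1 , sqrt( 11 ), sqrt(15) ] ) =[ - 7, - 3,-1/4, 1, 7/6, 3, sqrt(10), sqrt (11 ), sqrt(15) ] 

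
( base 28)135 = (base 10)873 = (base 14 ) 465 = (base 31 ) S5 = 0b1101101001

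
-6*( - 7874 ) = 47244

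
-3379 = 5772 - 9151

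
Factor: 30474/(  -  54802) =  - 15237/27401 = -3^2*11^(-1 )*47^( - 1)*53^( - 1) *1693^1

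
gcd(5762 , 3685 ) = 67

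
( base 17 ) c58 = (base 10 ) 3561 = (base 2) 110111101001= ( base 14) 1425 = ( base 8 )6751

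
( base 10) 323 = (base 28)BF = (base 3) 102222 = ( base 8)503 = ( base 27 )BQ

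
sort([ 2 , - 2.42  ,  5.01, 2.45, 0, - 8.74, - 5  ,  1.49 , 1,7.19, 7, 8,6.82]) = [ - 8.74,-5,-2.42, 0, 1,  1.49 , 2 , 2.45, 5.01,6.82,  7 , 7.19 , 8 ] 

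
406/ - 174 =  - 7/3 =-2.33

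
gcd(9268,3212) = 4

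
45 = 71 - 26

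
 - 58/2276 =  - 1 +1109/1138= - 0.03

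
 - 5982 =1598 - 7580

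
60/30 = 2 = 2.00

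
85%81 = 4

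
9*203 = 1827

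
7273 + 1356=8629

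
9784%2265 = 724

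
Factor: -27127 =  - 27127^1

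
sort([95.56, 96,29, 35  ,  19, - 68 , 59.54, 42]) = [ - 68, 19,29  ,  35, 42,59.54,95.56,  96]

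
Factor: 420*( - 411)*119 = -2^2*3^2 * 5^1*7^2*17^1  *137^1 = - 20541780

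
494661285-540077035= - 45415750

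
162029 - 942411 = -780382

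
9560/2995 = 3+ 115/599 = 3.19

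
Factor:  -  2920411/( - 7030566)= 2^( - 1)*3^( - 2) *13^1*137^ ( - 1 )*277^1*811^1*2851^(  -  1) 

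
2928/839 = 2928/839= 3.49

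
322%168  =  154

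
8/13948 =2/3487 = 0.00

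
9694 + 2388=12082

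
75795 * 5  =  378975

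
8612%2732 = 416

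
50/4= 25/2 = 12.50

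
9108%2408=1884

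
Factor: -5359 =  - 23^1 * 233^1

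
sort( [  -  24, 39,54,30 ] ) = [ - 24, 30,39,54 ]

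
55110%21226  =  12658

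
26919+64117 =91036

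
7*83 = 581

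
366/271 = 366/271=1.35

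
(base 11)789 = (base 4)32300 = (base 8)1660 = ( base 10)944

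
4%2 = 0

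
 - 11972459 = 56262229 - 68234688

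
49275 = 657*75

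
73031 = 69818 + 3213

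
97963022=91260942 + 6702080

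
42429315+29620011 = 72049326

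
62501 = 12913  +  49588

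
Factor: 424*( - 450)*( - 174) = 33199200= 2^5 * 3^3* 5^2*29^1* 53^1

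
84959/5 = 84959/5 = 16991.80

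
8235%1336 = 219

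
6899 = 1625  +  5274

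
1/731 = 1/731 = 0.00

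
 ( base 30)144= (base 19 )2fh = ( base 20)2B4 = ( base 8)2000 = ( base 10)1024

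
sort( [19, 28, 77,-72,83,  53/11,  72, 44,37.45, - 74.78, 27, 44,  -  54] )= [  -  74.78, - 72,-54,53/11, 19,27, 28,  37.45, 44,  44, 72,77, 83]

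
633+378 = 1011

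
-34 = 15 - 49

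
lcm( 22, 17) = 374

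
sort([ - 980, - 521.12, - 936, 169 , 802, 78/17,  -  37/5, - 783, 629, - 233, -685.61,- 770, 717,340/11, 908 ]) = [ - 980 , - 936, - 783, - 770, - 685.61, - 521.12, - 233, - 37/5,78/17,340/11, 169, 629, 717,802 , 908] 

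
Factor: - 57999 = -3^1 *19333^1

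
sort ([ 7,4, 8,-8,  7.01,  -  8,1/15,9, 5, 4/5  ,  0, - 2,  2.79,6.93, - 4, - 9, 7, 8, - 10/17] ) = [ - 9,- 8, - 8, - 4,  -  2, - 10/17, 0,  1/15, 4/5, 2.79, 4  ,  5, 6.93, 7, 7,7.01, 8, 8, 9] 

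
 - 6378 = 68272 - 74650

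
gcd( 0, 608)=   608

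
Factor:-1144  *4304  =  - 4923776 = - 2^7*11^1*13^1* 269^1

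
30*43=1290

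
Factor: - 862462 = -2^1*59^1*7309^1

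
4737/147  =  32  +  11/49 = 32.22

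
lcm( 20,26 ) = 260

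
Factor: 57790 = 2^1*5^1*5779^1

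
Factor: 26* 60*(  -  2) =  -2^4 * 3^1*5^1*13^1 = - 3120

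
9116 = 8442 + 674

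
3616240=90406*40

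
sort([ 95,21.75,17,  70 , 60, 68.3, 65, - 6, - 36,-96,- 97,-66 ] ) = [-97, - 96,  -  66,-36, - 6, 17,21.75,60, 65, 68.3 , 70,95]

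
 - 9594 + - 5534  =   - 15128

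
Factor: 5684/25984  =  2^ ( - 5)*7^1 = 7/32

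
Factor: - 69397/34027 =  - 7^( - 1)* 29^1*  2393^1 *4861^(-1)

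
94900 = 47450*2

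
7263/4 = 7263/4 = 1815.75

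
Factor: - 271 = -271^1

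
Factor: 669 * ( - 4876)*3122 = - 2^3*3^1*7^1*23^1*53^1*223^2 = - 10184101368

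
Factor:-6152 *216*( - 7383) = 9810766656 = 2^6*3^4*23^1*107^1 * 769^1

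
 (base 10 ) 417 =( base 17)179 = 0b110100001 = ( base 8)641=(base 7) 1134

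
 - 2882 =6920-9802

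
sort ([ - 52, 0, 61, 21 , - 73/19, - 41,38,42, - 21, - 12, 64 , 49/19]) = [ - 52,-41, - 21, - 12, - 73/19, 0,49/19,21, 38, 42, 61,64 ]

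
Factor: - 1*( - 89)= 89 = 89^1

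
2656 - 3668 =-1012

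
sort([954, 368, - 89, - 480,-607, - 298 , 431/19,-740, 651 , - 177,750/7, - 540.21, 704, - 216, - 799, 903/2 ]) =[ - 799, - 740, - 607, - 540.21, - 480,-298, - 216 , - 177, - 89, 431/19,750/7, 368, 903/2, 651,  704, 954 ] 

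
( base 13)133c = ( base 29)380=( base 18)891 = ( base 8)5303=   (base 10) 2755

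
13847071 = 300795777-286948706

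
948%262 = 162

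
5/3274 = 5/3274 = 0.00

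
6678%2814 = 1050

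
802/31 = 802/31 = 25.87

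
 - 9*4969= - 44721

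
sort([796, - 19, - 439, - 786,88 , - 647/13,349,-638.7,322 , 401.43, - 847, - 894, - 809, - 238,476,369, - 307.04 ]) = [ - 894, - 847, - 809,  -  786, - 638.7, - 439 , - 307.04 , - 238, - 647/13, - 19,88,322,349, 369,401.43,476 , 796 ]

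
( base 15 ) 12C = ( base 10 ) 267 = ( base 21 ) CF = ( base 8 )413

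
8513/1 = 8513 = 8513.00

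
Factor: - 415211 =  - 101^1 * 4111^1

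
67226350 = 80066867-12840517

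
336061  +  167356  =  503417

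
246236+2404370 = 2650606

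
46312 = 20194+26118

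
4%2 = 0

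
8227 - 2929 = 5298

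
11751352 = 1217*9656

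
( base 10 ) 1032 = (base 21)273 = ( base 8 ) 2010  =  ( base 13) 615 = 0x408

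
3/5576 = 3/5576 = 0.00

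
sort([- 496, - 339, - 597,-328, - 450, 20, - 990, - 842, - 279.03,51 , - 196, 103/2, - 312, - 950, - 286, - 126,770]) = [ - 990, - 950, - 842,-597, - 496, - 450, - 339, - 328, - 312, - 286, - 279.03, - 196, - 126,20, 51, 103/2, 770]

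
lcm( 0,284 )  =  0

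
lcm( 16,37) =592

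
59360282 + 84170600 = 143530882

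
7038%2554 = 1930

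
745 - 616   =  129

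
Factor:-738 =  - 2^1*3^2 * 41^1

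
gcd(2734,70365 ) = 1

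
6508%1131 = 853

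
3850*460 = 1771000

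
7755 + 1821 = 9576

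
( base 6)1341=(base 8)535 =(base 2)101011101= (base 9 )427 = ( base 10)349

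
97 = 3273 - 3176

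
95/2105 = 19/421 = 0.05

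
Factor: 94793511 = 3^1*23^1*1373819^1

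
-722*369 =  - 266418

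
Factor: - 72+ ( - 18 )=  - 2^1*3^2*5^1=- 90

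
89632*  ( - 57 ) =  - 5109024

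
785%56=1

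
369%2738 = 369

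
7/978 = 7/978 =0.01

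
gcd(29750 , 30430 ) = 170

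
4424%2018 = 388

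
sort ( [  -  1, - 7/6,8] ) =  [ - 7/6,  -  1,8]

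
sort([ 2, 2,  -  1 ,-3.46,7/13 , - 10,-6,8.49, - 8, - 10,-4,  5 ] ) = [ - 10, - 10 , - 8, - 6, - 4,  -  3.46, - 1,7/13,2, 2,5,8.49] 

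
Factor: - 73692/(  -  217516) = 207/611 = 3^2 * 13^ (  -  1)*23^1*47^( - 1)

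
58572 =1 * 58572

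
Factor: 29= 29^1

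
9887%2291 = 723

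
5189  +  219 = 5408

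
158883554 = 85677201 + 73206353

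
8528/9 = 947 + 5/9 = 947.56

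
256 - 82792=-82536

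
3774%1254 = 12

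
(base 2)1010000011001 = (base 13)245A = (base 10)5145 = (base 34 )4fb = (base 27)71F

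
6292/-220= -143/5 = - 28.60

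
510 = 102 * 5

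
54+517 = 571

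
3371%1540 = 291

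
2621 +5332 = 7953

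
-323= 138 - 461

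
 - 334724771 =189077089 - 523801860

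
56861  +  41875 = 98736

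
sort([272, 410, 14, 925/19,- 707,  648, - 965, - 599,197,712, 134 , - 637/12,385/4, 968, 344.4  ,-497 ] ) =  [  -  965, - 707, - 599, - 497, - 637/12, 14, 925/19 , 385/4,134,  197,  272, 344.4, 410,648, 712, 968 ] 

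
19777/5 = 19777/5 = 3955.40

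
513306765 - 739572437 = -226265672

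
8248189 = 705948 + 7542241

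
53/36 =53/36=1.47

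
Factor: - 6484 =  - 2^2*  1621^1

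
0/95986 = 0 =0.00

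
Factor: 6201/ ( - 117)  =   - 53^1 = - 53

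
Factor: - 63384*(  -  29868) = 2^5*3^2  *  19^2*131^1*139^1 = 1893153312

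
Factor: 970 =2^1*5^1*97^1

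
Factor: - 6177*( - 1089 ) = 6726753 = 3^3*11^2*29^1*71^1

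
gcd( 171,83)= 1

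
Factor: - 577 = -577^1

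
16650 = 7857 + 8793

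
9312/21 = 3104/7=443.43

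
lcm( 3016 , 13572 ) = 27144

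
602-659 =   -  57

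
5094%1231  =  170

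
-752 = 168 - 920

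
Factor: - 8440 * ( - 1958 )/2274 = 8262760/1137 = 2^3*3^( - 1)*5^1*11^1*89^1*211^1*379^( - 1 ) 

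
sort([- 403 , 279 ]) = [ - 403,279 ] 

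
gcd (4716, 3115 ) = 1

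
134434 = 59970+74464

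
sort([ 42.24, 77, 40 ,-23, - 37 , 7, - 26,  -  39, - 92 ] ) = [ - 92 , -39, - 37, - 26, - 23, 7,40, 42.24, 77 ]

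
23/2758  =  23/2758 = 0.01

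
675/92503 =675/92503  =  0.01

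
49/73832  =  49/73832 = 0.00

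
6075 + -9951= - 3876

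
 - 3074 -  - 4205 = 1131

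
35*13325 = 466375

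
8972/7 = 8972/7 = 1281.71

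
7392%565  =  47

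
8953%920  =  673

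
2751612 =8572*321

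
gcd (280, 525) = 35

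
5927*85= 503795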